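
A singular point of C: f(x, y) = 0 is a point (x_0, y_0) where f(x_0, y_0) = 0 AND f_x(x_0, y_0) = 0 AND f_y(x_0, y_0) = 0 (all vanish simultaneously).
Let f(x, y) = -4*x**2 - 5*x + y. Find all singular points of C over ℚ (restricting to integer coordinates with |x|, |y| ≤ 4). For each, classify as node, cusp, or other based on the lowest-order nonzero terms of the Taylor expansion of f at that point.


No singular points in the scanned grid; C is smooth there.

Compute partial derivatives:
  f_x = -8*x - 5.
  f_y = 1.
f_y = 1 is a nonzero constant, so f_y never vanishes: no point (x, y) can satisfy f = f_x = f_y = 0. In particular no (x, y) ∈ {−4, ..., 4}² is singular; the curve is smooth.


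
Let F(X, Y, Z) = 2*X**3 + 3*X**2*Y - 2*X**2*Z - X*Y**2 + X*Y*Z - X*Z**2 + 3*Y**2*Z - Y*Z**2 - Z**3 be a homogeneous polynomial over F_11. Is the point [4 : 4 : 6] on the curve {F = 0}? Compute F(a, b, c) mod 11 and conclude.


F(4,4,6) ≡ 10 (mod 11); P is NOT on the curve.

Evaluate F(4, 4, 6) term-by-term (mod 11).
  2*X**3 ↦ 2·64·1·1 = 128
  3*X**2*Y ↦ 3·16·4·1 = 192
  -2*X**2*Z ↦ -2·16·1·6 = -192
  -X*Y**2 ↦ -1·4·16·1 = -64
  X*Y*Z ↦ 1·4·4·6 = 96
  -X*Z**2 ↦ -1·4·1·36 = -144
  3*Y**2*Z ↦ 3·1·16·6 = 288
  -Y*Z**2 ↦ -1·1·4·36 = -144
  -Z**3 ↦ -1·1·1·216 = -216
Sum: F(4, 4, 6) = (128) + (192) + (-192) + (-64) + (96) + (-144) + (288) + (-144) + (-216) = -56.
Reducing mod 11: -56 ≡ 10 (mod 11).
Since F(a, b, c) ≡ 10 ≠ 0 (mod 11), P does NOT lie on the curve.


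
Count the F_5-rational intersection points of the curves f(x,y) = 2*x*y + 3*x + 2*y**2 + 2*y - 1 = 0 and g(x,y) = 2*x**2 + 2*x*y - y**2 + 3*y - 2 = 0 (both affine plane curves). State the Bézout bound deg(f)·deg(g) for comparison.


Common zeros: ∅; count = 0; Bézout bound = 4.

deg(f) = 2, deg(g) = 2, so Bézout bound = 4.
Scan x ∈ F_5. For each x, list the y ∈ F_5 with f(x, y) ≡ 0 and those with g(x, y) ≡ 0 (mod 5); the common zeros in that column are the intersection.
  x = 0: f ≡ 0 at y ∈ ∅; g ≡ 0 at y ∈ {1, 2}; common: ∅.
  x = 1: f ≡ 0 at y ∈ {4}; g ≡ 0 at y ∈ {0}; common: ∅.
  x = 2: f ≡ 0 at y ∈ {0, 2}; g ≡ 0 at y ∈ ∅; common: ∅.
  x = 3: f ≡ 0 at y ∈ {3}; g ≡ 0 at y ∈ {2}; common: ∅.
  x = 4: f ≡ 0 at y ∈ ∅; g ≡ 0 at y ∈ {0, 1}; common: ∅.
Collecting: common zeros = ∅, so the count is 0.
Comparison with the Bézout bound: 0 ≤ 4 = deg(f)·deg(g), as expected for curves with no common component (the affine F_5-count falls short of the bound because intersections may lie at infinity, over extension fields, or carry multiplicity).


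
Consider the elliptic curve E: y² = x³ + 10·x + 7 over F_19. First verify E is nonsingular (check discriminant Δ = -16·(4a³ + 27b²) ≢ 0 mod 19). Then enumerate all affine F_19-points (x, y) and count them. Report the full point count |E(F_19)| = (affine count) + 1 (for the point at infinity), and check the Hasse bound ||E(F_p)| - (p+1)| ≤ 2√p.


Affine points = {(0, 8), (0, 11), (2, 4), (2, 15), (3, 8), (3, 11), (4, 4), (4, 15), (5, 7), (5, 12), (6, 6), (6, 13), (9, 3), (9, 16), (10, 9), (10, 10), (11, 2), (11, 17), (13, 4), (13, 15), (15, 6), (15, 13), (16, 8), (16, 11), (17, 6), (17, 13)}; affine count = 26; |E(F_19)| = 27.

Discriminant check: Δ ∝ 4a³ + 27b² = 4·10³ + 27·7² = 4·1000 + 27·49 ≡ 3 (mod 19). Nonzero ⇒ E is nonsingular.
For each x ∈ F_19, compute rhs = x³ + 10·x + 7 mod 19, then count y ∈ F_19 with y² ≡ rhs.
  x = 0: rhs = 7, matching y values: 8, 11 (2 points).
  x = 1: rhs = 18, matching y values: none (0 points).
  x = 2: rhs = 16, matching y values: 4, 15 (2 points).
  x = 3: rhs = 7, matching y values: 8, 11 (2 points).
  x = 4: rhs = 16, matching y values: 4, 15 (2 points).
  x = 5: rhs = 11, matching y values: 7, 12 (2 points).
  x = 6: rhs = 17, matching y values: 6, 13 (2 points).
  x = 7: rhs = 2, matching y values: none (0 points).
  x = 8: rhs = 10, matching y values: none (0 points).
  x = 9: rhs = 9, matching y values: 3, 16 (2 points).
  x = 10: rhs = 5, matching y values: 9, 10 (2 points).
  x = 11: rhs = 4, matching y values: 2, 17 (2 points).
  x = 12: rhs = 12, matching y values: none (0 points).
  x = 13: rhs = 16, matching y values: 4, 15 (2 points).
  x = 14: rhs = 3, matching y values: none (0 points).
  x = 15: rhs = 17, matching y values: 6, 13 (2 points).
  x = 16: rhs = 7, matching y values: 8, 11 (2 points).
  x = 17: rhs = 17, matching y values: 6, 13 (2 points).
  x = 18: rhs = 15, matching y values: none (0 points).
Total affine count: 26.
Full point count |E(F_19)| = 26 + 1 = 27.
Hasse bound: |27 − (19+1)| = |7| = 7 ≤ 2√19 ≈ 8.7178 ✓.


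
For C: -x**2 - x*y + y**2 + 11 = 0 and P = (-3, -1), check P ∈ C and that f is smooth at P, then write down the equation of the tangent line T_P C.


Tangent line at P: 7*x + y + 22 = 0.

Step 1: f(-3, -1) = 0, so P lies on C.
Step 2: partial derivatives
  f_x(x, y) = -2*x - y, f_y(x, y) = -x + 2*y.
  f_x(P) = 7, f_y(P) = 1 (gradient nonzero, so P is smooth).
Step 3: tangent line at P: 7·(x − -3) + 1·(y − -1) = 0.
Expanding: 7*x + y + 22 = 0.


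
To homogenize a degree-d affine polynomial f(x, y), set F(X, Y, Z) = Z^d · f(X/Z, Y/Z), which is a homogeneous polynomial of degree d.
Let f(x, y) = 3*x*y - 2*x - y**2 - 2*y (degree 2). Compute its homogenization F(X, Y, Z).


F(X, Y, Z) = 3*X*Y - 2*X*Z - Y**2 - 2*Y*Z

deg(f) = 2.
Substitute x = X/Z, y = Y/Z into f, then multiply by Z^2.
  monomial 3·x^1·y^1 ↦ 3·X^1·Y^1·Z^0.
  monomial -2·x^1·y^0 ↦ -2·X^1·Y^0·Z^1.
  monomial -1·x^0·y^2 ↦ -1·X^0·Y^2·Z^0.
  monomial -2·x^0·y^1 ↦ -2·X^0·Y^1·Z^1.
Collecting: F(X, Y, Z) = 3*X*Y - 2*X*Z - Y**2 - 2*Y*Z.


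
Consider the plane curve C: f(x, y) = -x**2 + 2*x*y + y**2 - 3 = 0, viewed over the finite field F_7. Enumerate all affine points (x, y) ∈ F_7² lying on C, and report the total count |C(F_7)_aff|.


Affine F_7-points: {(2, 0), (2, 3), (3, 4), (4, 3), (5, 0), (5, 4)}; count = 6.

For each of the 49 pairs (x, y) ∈ F_7², evaluate f(x, y) mod 7. Record the zeros.
  x = 0: [0↦4, 1↦5, 2↦1, 3↦6, 4↦6, 5↦1, 6↦5]  zeros at y ∈ ∅
  x = 1: [0↦3, 1↦6, 2↦4, 3↦4, 4↦6, 5↦3, 6↦2]  zeros at y ∈ ∅
  x = 2: [0↦0, 1↦5, 2↦5, 3↦0, 4↦4, 5↦3, 6↦4]  zeros at y ∈ {0, 3}
  x = 3: [0↦2, 1↦2, 2↦4, 3↦1, 4↦0, 5↦1, 6↦4]  zeros at y ∈ {4}
  x = 4: [0↦2, 1↦4, 2↦1, 3↦0, 4↦1, 5↦4, 6↦2]  zeros at y ∈ {3}
  x = 5: [0↦0, 1↦4, 2↦3, 3↦4, 4↦0, 5↦5, 6↦5]  zeros at y ∈ {0, 4}
  x = 6: [0↦3, 1↦2, 2↦3, 3↦6, 4↦4, 5↦4, 6↦6]  zeros at y ∈ ∅
Collecting zeros: affine points = {(2, 0), (2, 3), (3, 4), (4, 3), (5, 0), (5, 4)}.
Total count |C(F_7)_aff| = 6.


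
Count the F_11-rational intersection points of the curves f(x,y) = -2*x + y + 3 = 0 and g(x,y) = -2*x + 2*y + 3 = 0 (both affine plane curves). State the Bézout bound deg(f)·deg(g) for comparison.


Common zeros: {(7, 0)}; count = 1; Bézout bound = 1.

deg(f) = 1, deg(g) = 1, so Bézout bound = 1.
Scan x ∈ F_11. For each x, list the y ∈ F_11 with f(x, y) ≡ 0 and those with g(x, y) ≡ 0 (mod 11); the common zeros in that column are the intersection.
  x = 0: f ≡ 0 at y ∈ {8}; g ≡ 0 at y ∈ {4}; common: ∅.
  x = 1: f ≡ 0 at y ∈ {10}; g ≡ 0 at y ∈ {5}; common: ∅.
  x = 2: f ≡ 0 at y ∈ {1}; g ≡ 0 at y ∈ {6}; common: ∅.
  x = 3: f ≡ 0 at y ∈ {3}; g ≡ 0 at y ∈ {7}; common: ∅.
  x = 4: f ≡ 0 at y ∈ {5}; g ≡ 0 at y ∈ {8}; common: ∅.
  x = 5: f ≡ 0 at y ∈ {7}; g ≡ 0 at y ∈ {9}; common: ∅.
  x = 6: f ≡ 0 at y ∈ {9}; g ≡ 0 at y ∈ {10}; common: ∅.
  x = 7: f ≡ 0 at y ∈ {0}; g ≡ 0 at y ∈ {0}; common: {0}.
  x = 8: f ≡ 0 at y ∈ {2}; g ≡ 0 at y ∈ {1}; common: ∅.
  x = 9: f ≡ 0 at y ∈ {4}; g ≡ 0 at y ∈ {2}; common: ∅.
  x = 10: f ≡ 0 at y ∈ {6}; g ≡ 0 at y ∈ {3}; common: ∅.
Collecting: common zeros = {(7, 0)}, so the count is 1.
Comparison with the Bézout bound: 1 ≤ 1 = deg(f)·deg(g), as expected for curves with no common component (the bound is attained).


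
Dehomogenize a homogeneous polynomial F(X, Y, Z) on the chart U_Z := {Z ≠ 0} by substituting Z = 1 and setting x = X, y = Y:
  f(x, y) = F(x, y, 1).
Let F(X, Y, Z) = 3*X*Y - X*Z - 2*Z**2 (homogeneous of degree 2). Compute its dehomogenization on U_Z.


f(x, y) = 3*x*y - x - 2

On U_Z we set Z = 1. Each monomial c·X^i·Y^j·Z^k in F becomes c·x^i·y^j·1^k = c·x^i·y^j.
Substituting Z = 1: F(X, Y, 1) = 3*x*y - x - 2.
Note: deg(f) ≤ deg(F) = 2; strict inequality happens when F is divisible by Z (lost terms).


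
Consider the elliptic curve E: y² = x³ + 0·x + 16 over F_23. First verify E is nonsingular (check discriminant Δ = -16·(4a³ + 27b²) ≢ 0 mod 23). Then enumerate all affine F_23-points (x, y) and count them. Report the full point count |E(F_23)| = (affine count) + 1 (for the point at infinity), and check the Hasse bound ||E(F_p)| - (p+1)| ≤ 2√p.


Affine points = {(0, 4), (0, 19), (2, 1), (2, 22), (5, 7), (5, 16), (6, 5), (6, 18), (9, 3), (9, 20), (10, 2), (10, 21), (11, 6), (11, 17), (14, 0), (16, 8), (16, 15), (18, 11), (18, 12), (20, 9), (20, 14), (21, 10), (21, 13)}; affine count = 23; |E(F_23)| = 24.

Discriminant check: Δ ∝ 4a³ + 27b² = 4·0³ + 27·16² = 4·0 + 27·256 ≡ 12 (mod 23). Nonzero ⇒ E is nonsingular.
For each x ∈ F_23, compute rhs = x³ + 0·x + 16 mod 23, then count y ∈ F_23 with y² ≡ rhs.
  x = 0: rhs = 16, matching y values: 4, 19 (2 points).
  x = 1: rhs = 17, matching y values: none (0 points).
  x = 2: rhs = 1, matching y values: 1, 22 (2 points).
  x = 3: rhs = 20, matching y values: none (0 points).
  x = 4: rhs = 11, matching y values: none (0 points).
  x = 5: rhs = 3, matching y values: 7, 16 (2 points).
  x = 6: rhs = 2, matching y values: 5, 18 (2 points).
  x = 7: rhs = 14, matching y values: none (0 points).
  x = 8: rhs = 22, matching y values: none (0 points).
  x = 9: rhs = 9, matching y values: 3, 20 (2 points).
  x = 10: rhs = 4, matching y values: 2, 21 (2 points).
  x = 11: rhs = 13, matching y values: 6, 17 (2 points).
  x = 12: rhs = 19, matching y values: none (0 points).
  x = 13: rhs = 5, matching y values: none (0 points).
  x = 14: rhs = 0, matching y values: 0 (1 points).
  x = 15: rhs = 10, matching y values: none (0 points).
  x = 16: rhs = 18, matching y values: 8, 15 (2 points).
  x = 17: rhs = 7, matching y values: none (0 points).
  x = 18: rhs = 6, matching y values: 11, 12 (2 points).
  x = 19: rhs = 21, matching y values: none (0 points).
  x = 20: rhs = 12, matching y values: 9, 14 (2 points).
  x = 21: rhs = 8, matching y values: 10, 13 (2 points).
  x = 22: rhs = 15, matching y values: none (0 points).
Total affine count: 23.
Full point count |E(F_23)| = 23 + 1 = 24.
Hasse bound: |24 − (23+1)| = |0| = 0 ≤ 2√23 ≈ 9.5917 ✓.


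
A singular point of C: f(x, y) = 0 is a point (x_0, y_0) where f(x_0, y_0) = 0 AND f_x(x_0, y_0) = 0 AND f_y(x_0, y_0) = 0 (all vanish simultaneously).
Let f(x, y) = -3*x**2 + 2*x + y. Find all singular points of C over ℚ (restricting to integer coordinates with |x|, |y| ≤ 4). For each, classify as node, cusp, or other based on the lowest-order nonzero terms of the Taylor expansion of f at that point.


No singular points in the scanned grid; C is smooth there.

Compute partial derivatives:
  f_x = 2 - 6*x.
  f_y = 1.
f_y = 1 is a nonzero constant, so f_y never vanishes: no point (x, y) can satisfy f = f_x = f_y = 0. In particular no (x, y) ∈ {−4, ..., 4}² is singular; the curve is smooth.


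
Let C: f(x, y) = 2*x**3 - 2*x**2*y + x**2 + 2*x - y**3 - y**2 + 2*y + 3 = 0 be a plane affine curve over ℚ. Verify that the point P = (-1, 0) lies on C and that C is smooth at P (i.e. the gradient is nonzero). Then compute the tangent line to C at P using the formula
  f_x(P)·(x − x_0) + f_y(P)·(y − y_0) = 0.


Tangent line at P: 6*x + 6 = 0.

Step 1: f(-1, 0) = 0, so P lies on C.
Step 2: partial derivatives
  f_x(x, y) = 6*x**2 - 4*x*y + 2*x + 2, f_y(x, y) = -2*x**2 - 3*y**2 - 2*y + 2.
  f_x(P) = 6, f_y(P) = 0 (gradient nonzero, so P is smooth).
Step 3: tangent line at P: 6·(x − -1) + 0·(y − 0) = 0.
Expanding: 6*x + 6 = 0.


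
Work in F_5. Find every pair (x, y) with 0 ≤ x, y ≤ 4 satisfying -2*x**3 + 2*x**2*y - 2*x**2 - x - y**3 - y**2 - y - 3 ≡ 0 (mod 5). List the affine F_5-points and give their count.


Affine F_5-points: {(3, 4), (4, 3)}; count = 2.

For each of the 25 pairs (x, y) ∈ F_5², evaluate f(x, y) mod 5. Record the zeros.
  x = 0: [0↦2, 1↦4, 2↦3, 3↦3, 4↦3]  zeros at y ∈ ∅
  x = 1: [0↦2, 1↦1, 2↦2, 3↦4, 4↦1]  zeros at y ∈ ∅
  x = 2: [0↦1, 1↦1, 2↦3, 3↦1, 4↦4]  zeros at y ∈ ∅
  x = 3: [0↦2, 1↦2, 2↦4, 3↦2, 4↦0]  zeros at y ∈ {4}
  x = 4: [0↦3, 1↦2, 2↦3, 3↦0, 4↦2]  zeros at y ∈ {3}
Collecting zeros: affine points = {(3, 4), (4, 3)}.
Total count |C(F_5)_aff| = 2.


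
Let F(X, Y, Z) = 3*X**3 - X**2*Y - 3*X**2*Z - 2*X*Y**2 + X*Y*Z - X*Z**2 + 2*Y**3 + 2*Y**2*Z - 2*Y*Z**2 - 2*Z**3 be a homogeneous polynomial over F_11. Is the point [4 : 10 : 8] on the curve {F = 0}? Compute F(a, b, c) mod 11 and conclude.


F(4,10,8) ≡ 10 (mod 11); P is NOT on the curve.

Evaluate F(4, 10, 8) term-by-term (mod 11).
  3*X**3 ↦ 3·64·1·1 = 192
  -X**2*Y ↦ -1·16·10·1 = -160
  -3*X**2*Z ↦ -3·16·1·8 = -384
  -2*X*Y**2 ↦ -2·4·100·1 = -800
  X*Y*Z ↦ 1·4·10·8 = 320
  -X*Z**2 ↦ -1·4·1·64 = -256
  2*Y**3 ↦ 2·1·1000·1 = 2000
  2*Y**2*Z ↦ 2·1·100·8 = 1600
  -2*Y*Z**2 ↦ -2·1·10·64 = -1280
  -2*Z**3 ↦ -2·1·1·512 = -1024
Sum: F(4, 10, 8) = (192) + (-160) + (-384) + (-800) + (320) + (-256) + (2000) + (1600) + (-1280) + (-1024) = 208.
Reducing mod 11: 208 ≡ 10 (mod 11).
Since F(a, b, c) ≡ 10 ≠ 0 (mod 11), P does NOT lie on the curve.


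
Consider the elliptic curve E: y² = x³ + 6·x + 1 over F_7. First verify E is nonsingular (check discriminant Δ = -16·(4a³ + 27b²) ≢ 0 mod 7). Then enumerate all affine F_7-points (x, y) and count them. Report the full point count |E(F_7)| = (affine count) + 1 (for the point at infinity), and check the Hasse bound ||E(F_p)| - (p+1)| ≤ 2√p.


Affine points = {(0, 1), (0, 6), (1, 1), (1, 6), (2, 0), (3, 2), (3, 5), (5, 3), (5, 4), (6, 1), (6, 6)}; affine count = 11; |E(F_7)| = 12.

Discriminant check: Δ ∝ 4a³ + 27b² = 4·6³ + 27·1² = 4·216 + 27·1 ≡ 2 (mod 7). Nonzero ⇒ E is nonsingular.
For each x ∈ F_7, compute rhs = x³ + 6·x + 1 mod 7, then count y ∈ F_7 with y² ≡ rhs.
  x = 0: rhs = 1, matching y values: 1, 6 (2 points).
  x = 1: rhs = 1, matching y values: 1, 6 (2 points).
  x = 2: rhs = 0, matching y values: 0 (1 points).
  x = 3: rhs = 4, matching y values: 2, 5 (2 points).
  x = 4: rhs = 5, matching y values: none (0 points).
  x = 5: rhs = 2, matching y values: 3, 4 (2 points).
  x = 6: rhs = 1, matching y values: 1, 6 (2 points).
Total affine count: 11.
Full point count |E(F_7)| = 11 + 1 = 12.
Hasse bound: |12 − (7+1)| = |4| = 4 ≤ 2√7 ≈ 5.2915 ✓.


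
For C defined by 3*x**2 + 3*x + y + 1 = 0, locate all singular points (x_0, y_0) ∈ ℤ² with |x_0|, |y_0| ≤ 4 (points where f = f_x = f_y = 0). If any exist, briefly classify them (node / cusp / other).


No singular points in the scanned grid; C is smooth there.

Compute partial derivatives:
  f_x = 6*x + 3.
  f_y = 1.
f_y = 1 is a nonzero constant, so f_y never vanishes: no point (x, y) can satisfy f = f_x = f_y = 0. In particular no (x, y) ∈ {−4, ..., 4}² is singular; the curve is smooth.


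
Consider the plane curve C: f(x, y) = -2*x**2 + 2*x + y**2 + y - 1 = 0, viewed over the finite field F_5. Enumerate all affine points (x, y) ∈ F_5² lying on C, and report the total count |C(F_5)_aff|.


Affine F_5-points: {(0, 2), (1, 2), (2, 0), (2, 4), (4, 0), (4, 4)}; count = 6.

For each of the 25 pairs (x, y) ∈ F_5², evaluate f(x, y) mod 5. Record the zeros.
  x = 0: [0↦4, 1↦1, 2↦0, 3↦1, 4↦4]  zeros at y ∈ {2}
  x = 1: [0↦4, 1↦1, 2↦0, 3↦1, 4↦4]  zeros at y ∈ {2}
  x = 2: [0↦0, 1↦2, 2↦1, 3↦2, 4↦0]  zeros at y ∈ {0, 4}
  x = 3: [0↦2, 1↦4, 2↦3, 3↦4, 4↦2]  zeros at y ∈ ∅
  x = 4: [0↦0, 1↦2, 2↦1, 3↦2, 4↦0]  zeros at y ∈ {0, 4}
Collecting zeros: affine points = {(0, 2), (1, 2), (2, 0), (2, 4), (4, 0), (4, 4)}.
Total count |C(F_5)_aff| = 6.


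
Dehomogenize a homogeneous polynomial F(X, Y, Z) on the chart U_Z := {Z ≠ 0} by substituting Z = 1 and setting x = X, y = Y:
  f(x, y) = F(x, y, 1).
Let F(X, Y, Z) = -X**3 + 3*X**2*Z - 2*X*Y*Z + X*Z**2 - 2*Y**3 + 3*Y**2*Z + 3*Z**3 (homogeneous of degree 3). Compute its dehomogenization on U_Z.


f(x, y) = -x**3 + 3*x**2 - 2*x*y + x - 2*y**3 + 3*y**2 + 3

On U_Z we set Z = 1. Each monomial c·X^i·Y^j·Z^k in F becomes c·x^i·y^j·1^k = c·x^i·y^j.
Substituting Z = 1: F(X, Y, 1) = -x**3 + 3*x**2 - 2*x*y + x - 2*y**3 + 3*y**2 + 3.
Note: deg(f) ≤ deg(F) = 3; strict inequality happens when F is divisible by Z (lost terms).


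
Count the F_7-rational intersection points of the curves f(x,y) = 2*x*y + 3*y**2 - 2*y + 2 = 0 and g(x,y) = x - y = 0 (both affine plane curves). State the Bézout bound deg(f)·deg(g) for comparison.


Common zeros: ∅; count = 0; Bézout bound = 2.

deg(f) = 2, deg(g) = 1, so Bézout bound = 2.
Scan x ∈ F_7. For each x, list the y ∈ F_7 with f(x, y) ≡ 0 and those with g(x, y) ≡ 0 (mod 7); the common zeros in that column are the intersection.
  x = 0: f ≡ 0 at y ∈ {4, 6}; g ≡ 0 at y ∈ {0}; common: ∅.
  x = 1: f ≡ 0 at y ∈ {2, 5}; g ≡ 0 at y ∈ {1}; common: ∅.
  x = 2: f ≡ 0 at y ∈ {1, 3}; g ≡ 0 at y ∈ {2}; common: ∅.
  x = 3: f ≡ 0 at y ∈ ∅; g ≡ 0 at y ∈ {3}; common: ∅.
  x = 4: f ≡ 0 at y ∈ ∅; g ≡ 0 at y ∈ {4}; common: ∅.
  x = 5: f ≡ 0 at y ∈ ∅; g ≡ 0 at y ∈ {5}; common: ∅.
  x = 6: f ≡ 0 at y ∈ ∅; g ≡ 0 at y ∈ {6}; common: ∅.
Collecting: common zeros = ∅, so the count is 0.
Comparison with the Bézout bound: 0 ≤ 2 = deg(f)·deg(g), as expected for curves with no common component (the affine F_7-count falls short of the bound because intersections may lie at infinity, over extension fields, or carry multiplicity).


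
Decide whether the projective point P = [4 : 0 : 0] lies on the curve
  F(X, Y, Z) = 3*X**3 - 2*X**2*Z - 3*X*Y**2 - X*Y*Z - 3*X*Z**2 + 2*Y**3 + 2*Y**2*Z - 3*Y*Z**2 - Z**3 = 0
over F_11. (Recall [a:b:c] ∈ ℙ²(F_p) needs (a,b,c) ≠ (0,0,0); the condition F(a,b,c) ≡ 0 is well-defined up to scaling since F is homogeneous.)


F(4,0,0) ≡ 5 (mod 11); P is NOT on the curve.

Evaluate F(4, 0, 0) term-by-term (mod 11).
  3*X**3 ↦ 3·64·1·1 = 192
  -2*X**2*Z ↦ -2·16·1·0 = 0
  -3*X*Y**2 ↦ -3·4·0·1 = 0
  -X*Y*Z ↦ -1·4·0·0 = 0
  -3*X*Z**2 ↦ -3·4·1·0 = 0
  2*Y**3 ↦ 2·1·0·1 = 0
  2*Y**2*Z ↦ 2·1·0·0 = 0
  -3*Y*Z**2 ↦ -3·1·0·0 = 0
  -Z**3 ↦ -1·1·1·0 = 0
Sum: F(4, 0, 0) = (192) + (0) + (0) + (0) + (0) + (0) + (0) + (0) + (0) = 192.
Reducing mod 11: 192 ≡ 5 (mod 11).
Since F(a, b, c) ≡ 5 ≠ 0 (mod 11), P does NOT lie on the curve.


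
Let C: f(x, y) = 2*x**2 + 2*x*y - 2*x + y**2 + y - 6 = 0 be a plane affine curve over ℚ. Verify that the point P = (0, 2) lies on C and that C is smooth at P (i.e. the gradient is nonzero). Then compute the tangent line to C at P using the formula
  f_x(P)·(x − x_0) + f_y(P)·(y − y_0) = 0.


Tangent line at P: 2*x + 5*y - 10 = 0.

Step 1: f(0, 2) = 0, so P lies on C.
Step 2: partial derivatives
  f_x(x, y) = 4*x + 2*y - 2, f_y(x, y) = 2*x + 2*y + 1.
  f_x(P) = 2, f_y(P) = 5 (gradient nonzero, so P is smooth).
Step 3: tangent line at P: 2·(x − 0) + 5·(y − 2) = 0.
Expanding: 2*x + 5*y - 10 = 0.


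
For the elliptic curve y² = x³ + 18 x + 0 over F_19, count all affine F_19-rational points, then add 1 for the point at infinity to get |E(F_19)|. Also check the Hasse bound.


Affine points = {(0, 0), (1, 0), (2, 5), (2, 14), (3, 9), (3, 10), (5, 5), (5, 14), (6, 1), (6, 18), (9, 6), (9, 13), (11, 3), (11, 16), (12, 5), (12, 14), (15, 4), (15, 15), (18, 0)}; affine count = 19; |E(F_19)| = 20.

Discriminant check: Δ ∝ 4a³ + 27b² = 4·18³ + 27·0² = 4·5832 + 27·0 ≡ 15 (mod 19). Nonzero ⇒ E is nonsingular.
For each x ∈ F_19, compute rhs = x³ + 18·x + 0 mod 19, then count y ∈ F_19 with y² ≡ rhs.
  x = 0: rhs = 0, matching y values: 0 (1 points).
  x = 1: rhs = 0, matching y values: 0 (1 points).
  x = 2: rhs = 6, matching y values: 5, 14 (2 points).
  x = 3: rhs = 5, matching y values: 9, 10 (2 points).
  x = 4: rhs = 3, matching y values: none (0 points).
  x = 5: rhs = 6, matching y values: 5, 14 (2 points).
  x = 6: rhs = 1, matching y values: 1, 18 (2 points).
  x = 7: rhs = 13, matching y values: none (0 points).
  x = 8: rhs = 10, matching y values: none (0 points).
  x = 9: rhs = 17, matching y values: 6, 13 (2 points).
  x = 10: rhs = 2, matching y values: none (0 points).
  x = 11: rhs = 9, matching y values: 3, 16 (2 points).
  x = 12: rhs = 6, matching y values: 5, 14 (2 points).
  x = 13: rhs = 18, matching y values: none (0 points).
  x = 14: rhs = 13, matching y values: none (0 points).
  x = 15: rhs = 16, matching y values: 4, 15 (2 points).
  x = 16: rhs = 14, matching y values: none (0 points).
  x = 17: rhs = 13, matching y values: none (0 points).
  x = 18: rhs = 0, matching y values: 0 (1 points).
Total affine count: 19.
Full point count |E(F_19)| = 19 + 1 = 20.
Hasse bound: |20 − (19+1)| = |0| = 0 ≤ 2√19 ≈ 8.7178 ✓.


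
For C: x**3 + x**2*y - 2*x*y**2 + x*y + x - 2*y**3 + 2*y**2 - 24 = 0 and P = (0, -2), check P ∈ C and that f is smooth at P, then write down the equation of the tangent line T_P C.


Tangent line at P: -9*x - 32*y - 64 = 0.

Step 1: f(0, -2) = 0, so P lies on C.
Step 2: partial derivatives
  f_x(x, y) = 3*x**2 + 2*x*y - 2*y**2 + y + 1, f_y(x, y) = x**2 - 4*x*y + x - 6*y**2 + 4*y.
  f_x(P) = -9, f_y(P) = -32 (gradient nonzero, so P is smooth).
Step 3: tangent line at P: -9·(x − 0) + -32·(y − -2) = 0.
Expanding: -9*x - 32*y - 64 = 0.


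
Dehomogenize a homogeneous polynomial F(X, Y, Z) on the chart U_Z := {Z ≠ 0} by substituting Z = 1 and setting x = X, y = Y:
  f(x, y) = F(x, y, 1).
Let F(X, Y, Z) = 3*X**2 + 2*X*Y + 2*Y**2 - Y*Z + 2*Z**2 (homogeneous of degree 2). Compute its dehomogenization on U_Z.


f(x, y) = 3*x**2 + 2*x*y + 2*y**2 - y + 2

On U_Z we set Z = 1. Each monomial c·X^i·Y^j·Z^k in F becomes c·x^i·y^j·1^k = c·x^i·y^j.
Substituting Z = 1: F(X, Y, 1) = 3*x**2 + 2*x*y + 2*y**2 - y + 2.
Note: deg(f) ≤ deg(F) = 2; strict inequality happens when F is divisible by Z (lost terms).


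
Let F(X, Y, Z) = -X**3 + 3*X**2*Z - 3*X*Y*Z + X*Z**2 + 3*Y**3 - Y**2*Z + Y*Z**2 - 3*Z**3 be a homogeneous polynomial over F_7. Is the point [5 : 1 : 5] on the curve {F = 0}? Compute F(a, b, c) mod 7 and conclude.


F(5,1,5) ≡ 4 (mod 7); P is NOT on the curve.

Evaluate F(5, 1, 5) term-by-term (mod 7).
  -X**3 ↦ -1·125·1·1 = -125
  3*X**2*Z ↦ 3·25·1·5 = 375
  -3*X*Y*Z ↦ -3·5·1·5 = -75
  X*Z**2 ↦ 1·5·1·25 = 125
  3*Y**3 ↦ 3·1·1·1 = 3
  -Y**2*Z ↦ -1·1·1·5 = -5
  Y*Z**2 ↦ 1·1·1·25 = 25
  -3*Z**3 ↦ -3·1·1·125 = -375
Sum: F(5, 1, 5) = (-125) + (375) + (-75) + (125) + (3) + (-5) + (25) + (-375) = -52.
Reducing mod 7: -52 ≡ 4 (mod 7).
Since F(a, b, c) ≡ 4 ≠ 0 (mod 7), P does NOT lie on the curve.


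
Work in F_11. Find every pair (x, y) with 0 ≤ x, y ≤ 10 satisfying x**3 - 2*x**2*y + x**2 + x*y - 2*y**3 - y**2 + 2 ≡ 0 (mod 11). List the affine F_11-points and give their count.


Affine F_11-points: {(1, 1), (2, 4), (2, 8), (5, 10), (6, 4), (8, 5), (10, 4), (10, 6)}; count = 8.

For each of the 121 pairs (x, y) ∈ F_11², evaluate f(x, y) mod 11. Record the zeros.
  x = 0: [0↦2, 1↦10, 2↦4, 3↦5, 4↦1, 5↦2, 6↦7, 7↦4, 8↦3, 9↦3, 10↦3]  zeros at y ∈ ∅
  x = 1: [0↦4, 1↦0, 2↦4, 3↦4, 4↦10, 5↦10, 6↦3, 7↦10, 8↦8, 9↦7, 10↦6]  zeros at y ∈ {1}
  x = 2: [0↦3, 1↦5, 2↦4, 3↦10, 4↦0, 5↦6, 6↦5, 7↦7, 8↦0, 9↦5, 10↦10]  zeros at y ∈ {4, 8}
  x = 3: [0↦5, 1↦9, 2↦10, 3↦7, 4↦10, 5↦7, 6↦8, 7↦1, 8↦7, 9↦3, 10↦10]  zeros at y ∈ ∅
  x = 4: [0↦5, 1↦7, 2↦6, 3↦1, 4↦2, 5↦8, 6↦7, 7↦9, 8↦2, 9↦7, 10↦1]  zeros at y ∈ ∅
  x = 5: [0↦9, 1↦5, 2↦9, 3↦9, 4↦4, 5↦4, 6↦8, 7↦4, 8↦2, 9↦1, 10↦0]  zeros at y ∈ {10}
  x = 6: [0↦1, 1↦9, 2↦3, 3↦4, 4↦0, 5↦1, 6↦6, 7↦3, 8↦2, 9↦2, 10↦2]  zeros at y ∈ {4}
  x = 7: [0↦9, 1↦3, 2↦5, 3↦3, 4↦7, 5↦5, 6↦7, 7↦1, 8↦8, 9↦5, 10↦2]  zeros at y ∈ ∅
  x = 8: [0↦6, 1↦4, 2↦10, 3↦1, 4↦9, 5↦0, 6↦6, 7↦4, 8↦4, 9↦5, 10↦6]  zeros at y ∈ {5}
  x = 9: [0↦9, 1↦7, 2↦2, 3↦4, 4↦1, 5↦3, 6↦9, 7↦7, 8↦7, 9↦8, 10↦9]  zeros at y ∈ ∅
  x = 10: [0↦2, 1↦7, 2↦9, 3↦7, 4↦0, 5↦9, 6↦0, 7↦5, 8↦1, 9↦9, 10↦6]  zeros at y ∈ {4, 6}
Collecting zeros: affine points = {(1, 1), (2, 4), (2, 8), (5, 10), (6, 4), (8, 5), (10, 4), (10, 6)}.
Total count |C(F_11)_aff| = 8.


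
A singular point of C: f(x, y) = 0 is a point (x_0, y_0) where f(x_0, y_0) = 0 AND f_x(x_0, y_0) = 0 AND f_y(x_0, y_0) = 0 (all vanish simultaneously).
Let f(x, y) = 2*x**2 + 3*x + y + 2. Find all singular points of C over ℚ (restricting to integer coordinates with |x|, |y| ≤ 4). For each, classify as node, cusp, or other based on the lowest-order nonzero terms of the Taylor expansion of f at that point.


No singular points in the scanned grid; C is smooth there.

Compute partial derivatives:
  f_x = 4*x + 3.
  f_y = 1.
f_y = 1 is a nonzero constant, so f_y never vanishes: no point (x, y) can satisfy f = f_x = f_y = 0. In particular no (x, y) ∈ {−4, ..., 4}² is singular; the curve is smooth.


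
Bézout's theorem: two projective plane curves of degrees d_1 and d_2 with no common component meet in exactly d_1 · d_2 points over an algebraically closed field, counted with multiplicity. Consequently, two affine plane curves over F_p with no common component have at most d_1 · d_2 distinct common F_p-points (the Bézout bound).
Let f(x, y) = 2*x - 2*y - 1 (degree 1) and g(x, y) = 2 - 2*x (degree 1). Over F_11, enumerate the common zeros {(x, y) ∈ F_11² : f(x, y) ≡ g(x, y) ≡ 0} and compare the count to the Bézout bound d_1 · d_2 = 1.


Common zeros: {(1, 6)}; count = 1; Bézout bound = 1.

deg(f) = 1, deg(g) = 1, so Bézout bound = 1.
Scan x ∈ F_11. For each x, list the y ∈ F_11 with f(x, y) ≡ 0 and those with g(x, y) ≡ 0 (mod 11); the common zeros in that column are the intersection.
  x = 0: f ≡ 0 at y ∈ {5}; g ≡ 0 at y ∈ ∅; common: ∅.
  x = 1: f ≡ 0 at y ∈ {6}; g ≡ 0 at y ∈ {0, 1, 2, 3, 4, 5, 6, 7, 8, 9, 10}; common: {6}.
  x = 2: f ≡ 0 at y ∈ {7}; g ≡ 0 at y ∈ ∅; common: ∅.
  x = 3: f ≡ 0 at y ∈ {8}; g ≡ 0 at y ∈ ∅; common: ∅.
  x = 4: f ≡ 0 at y ∈ {9}; g ≡ 0 at y ∈ ∅; common: ∅.
  x = 5: f ≡ 0 at y ∈ {10}; g ≡ 0 at y ∈ ∅; common: ∅.
  x = 6: f ≡ 0 at y ∈ {0}; g ≡ 0 at y ∈ ∅; common: ∅.
  x = 7: f ≡ 0 at y ∈ {1}; g ≡ 0 at y ∈ ∅; common: ∅.
  x = 8: f ≡ 0 at y ∈ {2}; g ≡ 0 at y ∈ ∅; common: ∅.
  x = 9: f ≡ 0 at y ∈ {3}; g ≡ 0 at y ∈ ∅; common: ∅.
  x = 10: f ≡ 0 at y ∈ {4}; g ≡ 0 at y ∈ ∅; common: ∅.
Collecting: common zeros = {(1, 6)}, so the count is 1.
Comparison with the Bézout bound: 1 ≤ 1 = deg(f)·deg(g), as expected for curves with no common component (the bound is attained).


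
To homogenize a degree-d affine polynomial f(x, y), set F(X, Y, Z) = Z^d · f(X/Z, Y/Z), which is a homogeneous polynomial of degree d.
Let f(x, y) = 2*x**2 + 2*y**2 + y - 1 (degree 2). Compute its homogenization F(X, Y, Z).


F(X, Y, Z) = 2*X**2 + 2*Y**2 + Y*Z - Z**2

deg(f) = 2.
Substitute x = X/Z, y = Y/Z into f, then multiply by Z^2.
  monomial 2·x^2·y^0 ↦ 2·X^2·Y^0·Z^0.
  monomial 2·x^0·y^2 ↦ 2·X^0·Y^2·Z^0.
  monomial 1·x^0·y^1 ↦ 1·X^0·Y^1·Z^1.
  monomial -1·x^0·y^0 ↦ -1·X^0·Y^0·Z^2.
Collecting: F(X, Y, Z) = 2*X**2 + 2*Y**2 + Y*Z - Z**2.


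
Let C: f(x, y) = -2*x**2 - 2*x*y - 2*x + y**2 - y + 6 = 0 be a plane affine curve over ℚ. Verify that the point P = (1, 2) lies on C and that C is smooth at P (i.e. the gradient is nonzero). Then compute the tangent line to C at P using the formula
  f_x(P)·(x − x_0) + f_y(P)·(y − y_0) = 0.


Tangent line at P: -10*x + y + 8 = 0.

Step 1: f(1, 2) = 0, so P lies on C.
Step 2: partial derivatives
  f_x(x, y) = -4*x - 2*y - 2, f_y(x, y) = -2*x + 2*y - 1.
  f_x(P) = -10, f_y(P) = 1 (gradient nonzero, so P is smooth).
Step 3: tangent line at P: -10·(x − 1) + 1·(y − 2) = 0.
Expanding: -10*x + y + 8 = 0.


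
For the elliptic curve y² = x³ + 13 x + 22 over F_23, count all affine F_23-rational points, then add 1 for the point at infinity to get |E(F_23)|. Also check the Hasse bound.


Affine points = {(1, 6), (1, 17), (4, 0), (10, 5), (10, 18), (11, 1), (11, 22), (14, 2), (14, 21), (15, 2), (15, 21), (16, 5), (16, 18), (17, 2), (17, 21), (18, 4), (18, 19), (20, 5), (20, 18), (22, 10), (22, 13)}; affine count = 21; |E(F_23)| = 22.

Discriminant check: Δ ∝ 4a³ + 27b² = 4·13³ + 27·22² = 4·2197 + 27·484 ≡ 6 (mod 23). Nonzero ⇒ E is nonsingular.
For each x ∈ F_23, compute rhs = x³ + 13·x + 22 mod 23, then count y ∈ F_23 with y² ≡ rhs.
  x = 0: rhs = 22, matching y values: none (0 points).
  x = 1: rhs = 13, matching y values: 6, 17 (2 points).
  x = 2: rhs = 10, matching y values: none (0 points).
  x = 3: rhs = 19, matching y values: none (0 points).
  x = 4: rhs = 0, matching y values: 0 (1 points).
  x = 5: rhs = 5, matching y values: none (0 points).
  x = 6: rhs = 17, matching y values: none (0 points).
  x = 7: rhs = 19, matching y values: none (0 points).
  x = 8: rhs = 17, matching y values: none (0 points).
  x = 9: rhs = 17, matching y values: none (0 points).
  x = 10: rhs = 2, matching y values: 5, 18 (2 points).
  x = 11: rhs = 1, matching y values: 1, 22 (2 points).
  x = 12: rhs = 20, matching y values: none (0 points).
  x = 13: rhs = 19, matching y values: none (0 points).
  x = 14: rhs = 4, matching y values: 2, 21 (2 points).
  x = 15: rhs = 4, matching y values: 2, 21 (2 points).
  x = 16: rhs = 2, matching y values: 5, 18 (2 points).
  x = 17: rhs = 4, matching y values: 2, 21 (2 points).
  x = 18: rhs = 16, matching y values: 4, 19 (2 points).
  x = 19: rhs = 21, matching y values: none (0 points).
  x = 20: rhs = 2, matching y values: 5, 18 (2 points).
  x = 21: rhs = 11, matching y values: none (0 points).
  x = 22: rhs = 8, matching y values: 10, 13 (2 points).
Total affine count: 21.
Full point count |E(F_23)| = 21 + 1 = 22.
Hasse bound: |22 − (23+1)| = |-2| = 2 ≤ 2√23 ≈ 9.5917 ✓.


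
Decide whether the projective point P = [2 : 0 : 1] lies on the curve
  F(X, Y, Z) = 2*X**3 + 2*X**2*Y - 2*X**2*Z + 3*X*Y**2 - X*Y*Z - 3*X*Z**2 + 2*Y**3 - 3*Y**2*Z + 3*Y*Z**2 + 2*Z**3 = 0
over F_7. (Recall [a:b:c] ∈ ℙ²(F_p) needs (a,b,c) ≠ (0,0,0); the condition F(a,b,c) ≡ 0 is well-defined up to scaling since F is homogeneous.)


F(2,0,1) ≡ 4 (mod 7); P is NOT on the curve.

Evaluate F(2, 0, 1) term-by-term (mod 7).
  2*X**3 ↦ 2·8·1·1 = 16
  2*X**2*Y ↦ 2·4·0·1 = 0
  -2*X**2*Z ↦ -2·4·1·1 = -8
  3*X*Y**2 ↦ 3·2·0·1 = 0
  -X*Y*Z ↦ -1·2·0·1 = 0
  -3*X*Z**2 ↦ -3·2·1·1 = -6
  2*Y**3 ↦ 2·1·0·1 = 0
  -3*Y**2*Z ↦ -3·1·0·1 = 0
  3*Y*Z**2 ↦ 3·1·0·1 = 0
  2*Z**3 ↦ 2·1·1·1 = 2
Sum: F(2, 0, 1) = (16) + (0) + (-8) + (0) + (0) + (-6) + (0) + (0) + (0) + (2) = 4.
Reducing mod 7: 4 ≡ 4 (mod 7).
Since F(a, b, c) ≡ 4 ≠ 0 (mod 7), P does NOT lie on the curve.


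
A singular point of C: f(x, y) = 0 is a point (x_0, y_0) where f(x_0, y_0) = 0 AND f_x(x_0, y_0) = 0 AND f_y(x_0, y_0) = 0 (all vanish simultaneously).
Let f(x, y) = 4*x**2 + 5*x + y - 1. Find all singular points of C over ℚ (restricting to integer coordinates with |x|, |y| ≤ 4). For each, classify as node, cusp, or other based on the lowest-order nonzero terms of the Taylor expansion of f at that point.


No singular points in the scanned grid; C is smooth there.

Compute partial derivatives:
  f_x = 8*x + 5.
  f_y = 1.
f_y = 1 is a nonzero constant, so f_y never vanishes: no point (x, y) can satisfy f = f_x = f_y = 0. In particular no (x, y) ∈ {−4, ..., 4}² is singular; the curve is smooth.


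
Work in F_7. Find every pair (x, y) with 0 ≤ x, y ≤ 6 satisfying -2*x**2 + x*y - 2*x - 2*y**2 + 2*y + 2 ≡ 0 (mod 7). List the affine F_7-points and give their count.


Affine F_7-points: {(1, 6)}; count = 1.

For each of the 49 pairs (x, y) ∈ F_7², evaluate f(x, y) mod 7. Record the zeros.
  x = 0: [0↦2, 1↦2, 2↦5, 3↦4, 4↦6, 5↦4, 6↦5]  zeros at y ∈ ∅
  x = 1: [0↦5, 1↦6, 2↦3, 3↦3, 4↦6, 5↦5, 6↦0]  zeros at y ∈ {6}
  x = 2: [0↦4, 1↦6, 2↦4, 3↦5, 4↦2, 5↦2, 6↦5]  zeros at y ∈ ∅
  x = 3: [0↦6, 1↦2, 2↦1, 3↦3, 4↦1, 5↦2, 6↦6]  zeros at y ∈ ∅
  x = 4: [0↦4, 1↦1, 2↦1, 3↦4, 4↦3, 5↦5, 6↦3]  zeros at y ∈ ∅
  x = 5: [0↦5, 1↦3, 2↦4, 3↦1, 4↦1, 5↦4, 6↦3]  zeros at y ∈ ∅
  x = 6: [0↦2, 1↦1, 2↦3, 3↦1, 4↦2, 5↦6, 6↦6]  zeros at y ∈ ∅
Collecting zeros: affine points = {(1, 6)}.
Total count |C(F_7)_aff| = 1.


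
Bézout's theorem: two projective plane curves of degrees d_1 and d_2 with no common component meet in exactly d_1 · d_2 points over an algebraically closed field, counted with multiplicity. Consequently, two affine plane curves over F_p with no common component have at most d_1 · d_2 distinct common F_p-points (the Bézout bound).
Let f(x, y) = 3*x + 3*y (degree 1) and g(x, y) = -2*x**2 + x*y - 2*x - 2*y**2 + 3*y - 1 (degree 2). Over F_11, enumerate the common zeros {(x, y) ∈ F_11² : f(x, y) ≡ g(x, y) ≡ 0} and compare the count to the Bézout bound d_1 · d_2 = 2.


Common zeros: {(1, 10), (9, 2)}; count = 2; Bézout bound = 2.

deg(f) = 1, deg(g) = 2, so Bézout bound = 2.
Scan x ∈ F_11. For each x, list the y ∈ F_11 with f(x, y) ≡ 0 and those with g(x, y) ≡ 0 (mod 11); the common zeros in that column are the intersection.
  x = 0: f ≡ 0 at y ∈ {0}; g ≡ 0 at y ∈ {1, 6}; common: ∅.
  x = 1: f ≡ 0 at y ∈ {10}; g ≡ 0 at y ∈ {3, 10}; common: {10}.
  x = 2: f ≡ 0 at y ∈ {9}; g ≡ 0 at y ∈ {2, 6}; common: ∅.
  x = 3: f ≡ 0 at y ∈ {8}; g ≡ 0 at y ∈ {4, 10}; common: ∅.
  x = 4: f ≡ 0 at y ∈ {7}; g ≡ 0 at y ∈ ∅; common: ∅.
  x = 5: f ≡ 0 at y ∈ {6}; g ≡ 0 at y ∈ {1, 3}; common: ∅.
  x = 6: f ≡ 0 at y ∈ {5}; g ≡ 0 at y ∈ ∅; common: ∅.
  x = 7: f ≡ 0 at y ∈ {4}; g ≡ 0 at y ∈ ∅; common: ∅.
  x = 8: f ≡ 0 at y ∈ {3}; g ≡ 0 at y ∈ ∅; common: ∅.
  x = 9: f ≡ 0 at y ∈ {2}; g ≡ 0 at y ∈ {2, 4}; common: {2}.
  x = 10: f ≡ 0 at y ∈ {1}; g ≡ 0 at y ∈ ∅; common: ∅.
Collecting: common zeros = {(1, 10), (9, 2)}, so the count is 2.
Comparison with the Bézout bound: 2 ≤ 2 = deg(f)·deg(g), as expected for curves with no common component (the bound is attained).


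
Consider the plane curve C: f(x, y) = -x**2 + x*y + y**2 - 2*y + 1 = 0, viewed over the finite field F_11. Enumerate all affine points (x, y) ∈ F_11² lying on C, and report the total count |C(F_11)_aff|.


Affine F_11-points: {(0, 1), (1, 0), (1, 1), (2, 5), (2, 6), (3, 5), (4, 3), (4, 6), (10, 0), (10, 3)}; count = 10.

For each of the 121 pairs (x, y) ∈ F_11², evaluate f(x, y) mod 11. Record the zeros.
  x = 0: [0↦1, 1↦0, 2↦1, 3↦4, 4↦9, 5↦5, 6↦3, 7↦3, 8↦5, 9↦9, 10↦4]  zeros at y ∈ {1}
  x = 1: [0↦0, 1↦0, 2↦2, 3↦6, 4↦1, 5↦9, 6↦8, 7↦9, 8↦1, 9↦6, 10↦2]  zeros at y ∈ {0, 1}
  x = 2: [0↦8, 1↦9, 2↦1, 3↦6, 4↦2, 5↦0, 6↦0, 7↦2, 8↦6, 9↦1, 10↦9]  zeros at y ∈ {5, 6}
  x = 3: [0↦3, 1↦5, 2↦9, 3↦4, 4↦1, 5↦0, 6↦1, 7↦4, 8↦9, 9↦5, 10↦3]  zeros at y ∈ {5}
  x = 4: [0↦7, 1↦10, 2↦4, 3↦0, 4↦9, 5↦9, 6↦0, 7↦4, 8↦10, 9↦7, 10↦6]  zeros at y ∈ {3, 6}
  x = 5: [0↦9, 1↦2, 2↦8, 3↦5, 4↦4, 5↦5, 6↦8, 7↦2, 8↦9, 9↦7, 10↦7]  zeros at y ∈ ∅
  x = 6: [0↦9, 1↦3, 2↦10, 3↦8, 4↦8, 5↦10, 6↦3, 7↦9, 8↦6, 9↦5, 10↦6]  zeros at y ∈ ∅
  x = 7: [0↦7, 1↦2, 2↦10, 3↦9, 4↦10, 5↦2, 6↦7, 7↦3, 8↦1, 9↦1, 10↦3]  zeros at y ∈ ∅
  x = 8: [0↦3, 1↦10, 2↦8, 3↦8, 4↦10, 5↦3, 6↦9, 7↦6, 8↦5, 9↦6, 10↦9]  zeros at y ∈ ∅
  x = 9: [0↦8, 1↦5, 2↦4, 3↦5, 4↦8, 5↦2, 6↦9, 7↦7, 8↦7, 9↦9, 10↦2]  zeros at y ∈ ∅
  x = 10: [0↦0, 1↦9, 2↦9, 3↦0, 4↦4, 5↦10, 6↦7, 7↦6, 8↦7, 9↦10, 10↦4]  zeros at y ∈ {0, 3}
Collecting zeros: affine points = {(0, 1), (1, 0), (1, 1), (2, 5), (2, 6), (3, 5), (4, 3), (4, 6), (10, 0), (10, 3)}.
Total count |C(F_11)_aff| = 10.


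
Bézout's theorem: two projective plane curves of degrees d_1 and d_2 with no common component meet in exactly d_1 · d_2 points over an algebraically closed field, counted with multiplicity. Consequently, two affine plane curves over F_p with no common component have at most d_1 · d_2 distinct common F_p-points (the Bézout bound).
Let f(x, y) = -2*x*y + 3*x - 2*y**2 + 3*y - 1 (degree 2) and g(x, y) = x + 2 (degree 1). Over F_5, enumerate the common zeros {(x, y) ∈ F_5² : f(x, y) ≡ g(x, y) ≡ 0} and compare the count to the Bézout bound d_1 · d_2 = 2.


Common zeros: ∅; count = 0; Bézout bound = 2.

deg(f) = 2, deg(g) = 1, so Bézout bound = 2.
Scan x ∈ F_5. For each x, list the y ∈ F_5 with f(x, y) ≡ 0 and those with g(x, y) ≡ 0 (mod 5); the common zeros in that column are the intersection.
  x = 0: f ≡ 0 at y ∈ {1, 3}; g ≡ 0 at y ∈ ∅; common: ∅.
  x = 1: f ≡ 0 at y ∈ ∅; g ≡ 0 at y ∈ ∅; common: ∅.
  x = 2: f ≡ 0 at y ∈ {0, 2}; g ≡ 0 at y ∈ ∅; common: ∅.
  x = 3: f ≡ 0 at y ∈ ∅; g ≡ 0 at y ∈ {0, 1, 2, 3, 4}; common: ∅.
  x = 4: f ≡ 0 at y ∈ ∅; g ≡ 0 at y ∈ ∅; common: ∅.
Collecting: common zeros = ∅, so the count is 0.
Comparison with the Bézout bound: 0 ≤ 2 = deg(f)·deg(g), as expected for curves with no common component (the affine F_5-count falls short of the bound because intersections may lie at infinity, over extension fields, or carry multiplicity).


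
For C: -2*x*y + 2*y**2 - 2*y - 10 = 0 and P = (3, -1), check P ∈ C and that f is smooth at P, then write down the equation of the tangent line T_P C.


Tangent line at P: 2*x - 12*y - 18 = 0.

Step 1: f(3, -1) = 0, so P lies on C.
Step 2: partial derivatives
  f_x(x, y) = -2*y, f_y(x, y) = -2*x + 4*y - 2.
  f_x(P) = 2, f_y(P) = -12 (gradient nonzero, so P is smooth).
Step 3: tangent line at P: 2·(x − 3) + -12·(y − -1) = 0.
Expanding: 2*x - 12*y - 18 = 0.


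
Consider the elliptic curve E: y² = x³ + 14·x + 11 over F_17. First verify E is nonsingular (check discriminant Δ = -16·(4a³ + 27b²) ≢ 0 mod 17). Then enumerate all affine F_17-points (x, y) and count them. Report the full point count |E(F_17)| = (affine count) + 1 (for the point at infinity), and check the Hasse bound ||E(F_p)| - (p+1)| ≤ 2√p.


Affine points = {(1, 3), (1, 14), (2, 8), (2, 9), (5, 6), (5, 11), (9, 4), (9, 13), (11, 0), (15, 3), (15, 14), (16, 8), (16, 9)}; affine count = 13; |E(F_17)| = 14.

Discriminant check: Δ ∝ 4a³ + 27b² = 4·14³ + 27·11² = 4·2744 + 27·121 ≡ 14 (mod 17). Nonzero ⇒ E is nonsingular.
For each x ∈ F_17, compute rhs = x³ + 14·x + 11 mod 17, then count y ∈ F_17 with y² ≡ rhs.
  x = 0: rhs = 11, matching y values: none (0 points).
  x = 1: rhs = 9, matching y values: 3, 14 (2 points).
  x = 2: rhs = 13, matching y values: 8, 9 (2 points).
  x = 3: rhs = 12, matching y values: none (0 points).
  x = 4: rhs = 12, matching y values: none (0 points).
  x = 5: rhs = 2, matching y values: 6, 11 (2 points).
  x = 6: rhs = 5, matching y values: none (0 points).
  x = 7: rhs = 10, matching y values: none (0 points).
  x = 8: rhs = 6, matching y values: none (0 points).
  x = 9: rhs = 16, matching y values: 4, 13 (2 points).
  x = 10: rhs = 12, matching y values: none (0 points).
  x = 11: rhs = 0, matching y values: 0 (1 points).
  x = 12: rhs = 3, matching y values: none (0 points).
  x = 13: rhs = 10, matching y values: none (0 points).
  x = 14: rhs = 10, matching y values: none (0 points).
  x = 15: rhs = 9, matching y values: 3, 14 (2 points).
  x = 16: rhs = 13, matching y values: 8, 9 (2 points).
Total affine count: 13.
Full point count |E(F_17)| = 13 + 1 = 14.
Hasse bound: |14 − (17+1)| = |-4| = 4 ≤ 2√17 ≈ 8.2462 ✓.
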